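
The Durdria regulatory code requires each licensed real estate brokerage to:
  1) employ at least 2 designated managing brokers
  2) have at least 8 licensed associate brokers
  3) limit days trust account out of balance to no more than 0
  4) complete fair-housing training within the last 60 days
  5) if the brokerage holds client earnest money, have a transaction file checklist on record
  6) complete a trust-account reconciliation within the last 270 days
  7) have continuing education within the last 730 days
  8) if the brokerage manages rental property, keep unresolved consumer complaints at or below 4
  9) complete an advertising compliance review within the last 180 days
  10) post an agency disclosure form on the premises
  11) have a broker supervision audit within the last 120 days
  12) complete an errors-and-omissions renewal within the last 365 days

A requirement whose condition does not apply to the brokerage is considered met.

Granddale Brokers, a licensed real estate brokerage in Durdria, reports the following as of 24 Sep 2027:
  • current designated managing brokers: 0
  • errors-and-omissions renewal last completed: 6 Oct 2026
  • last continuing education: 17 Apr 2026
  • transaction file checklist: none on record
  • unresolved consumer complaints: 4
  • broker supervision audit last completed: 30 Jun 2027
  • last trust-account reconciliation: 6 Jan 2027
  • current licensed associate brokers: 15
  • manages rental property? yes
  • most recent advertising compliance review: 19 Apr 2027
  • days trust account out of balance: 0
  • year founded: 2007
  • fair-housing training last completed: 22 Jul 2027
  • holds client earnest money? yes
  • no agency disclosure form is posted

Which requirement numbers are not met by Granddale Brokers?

1, 4, 5, 10

1. designated managing brokers 0 < 2 → not met
2. licensed associate brokers 15 ≥ 8 → met
3. days trust account out of balance 0 ≤ 0 → met
4. fair-housing training 64 days ago vs limit 60 → not met
5. condition 'holds client earnest money' holds; transaction file checklist absent → not met
6. trust-account reconciliation 261 days ago vs limit 270 → met
7. continuing education 525 days ago vs limit 730 → met
8. condition 'manages rental property' holds; unresolved consumer complaints 4 ≤ 4 → met
9. advertising compliance review 158 days ago vs limit 180 → met
10. agency disclosure form absent → not met
11. broker supervision audit 86 days ago vs limit 120 → met
12. errors-and-omissions renewal 353 days ago vs limit 365 → met
Not met: 1, 4, 5, 10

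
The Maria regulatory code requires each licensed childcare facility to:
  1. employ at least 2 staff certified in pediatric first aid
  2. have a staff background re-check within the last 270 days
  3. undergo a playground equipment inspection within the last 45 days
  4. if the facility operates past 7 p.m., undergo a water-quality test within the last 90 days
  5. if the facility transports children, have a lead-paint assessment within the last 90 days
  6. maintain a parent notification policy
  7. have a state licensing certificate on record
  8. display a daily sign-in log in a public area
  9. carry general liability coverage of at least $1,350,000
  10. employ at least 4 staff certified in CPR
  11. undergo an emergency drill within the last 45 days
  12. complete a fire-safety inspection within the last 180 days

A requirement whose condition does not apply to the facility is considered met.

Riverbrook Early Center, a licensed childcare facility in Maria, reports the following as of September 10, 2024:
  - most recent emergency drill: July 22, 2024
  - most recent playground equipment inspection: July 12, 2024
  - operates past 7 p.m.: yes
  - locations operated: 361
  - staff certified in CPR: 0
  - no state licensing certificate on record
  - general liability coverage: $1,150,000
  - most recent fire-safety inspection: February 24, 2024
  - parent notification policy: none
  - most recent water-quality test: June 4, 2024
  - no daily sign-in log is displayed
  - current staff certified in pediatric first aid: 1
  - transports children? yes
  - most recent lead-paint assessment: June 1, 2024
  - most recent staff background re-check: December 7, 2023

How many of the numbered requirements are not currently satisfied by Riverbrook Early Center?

12

1. staff certified in pediatric first aid 1 < 2 → not met
2. staff background re-check 278 days ago vs limit 270 → not met
3. playground equipment inspection 60 days ago vs limit 45 → not met
4. condition 'operates past 7 p.m.' holds; water-quality test 98 days ago vs limit 90 → not met
5. condition 'transports children' holds; lead-paint assessment 101 days ago vs limit 90 → not met
6. parent notification policy absent → not met
7. state licensing certificate absent → not met
8. daily sign-in log absent → not met
9. general liability coverage $1,150,000 < $1,350,000 → not met
10. staff certified in CPR 0 < 4 → not met
11. emergency drill 50 days ago vs limit 45 → not met
12. fire-safety inspection 199 days ago vs limit 180 → not met
Not met: 12 of 12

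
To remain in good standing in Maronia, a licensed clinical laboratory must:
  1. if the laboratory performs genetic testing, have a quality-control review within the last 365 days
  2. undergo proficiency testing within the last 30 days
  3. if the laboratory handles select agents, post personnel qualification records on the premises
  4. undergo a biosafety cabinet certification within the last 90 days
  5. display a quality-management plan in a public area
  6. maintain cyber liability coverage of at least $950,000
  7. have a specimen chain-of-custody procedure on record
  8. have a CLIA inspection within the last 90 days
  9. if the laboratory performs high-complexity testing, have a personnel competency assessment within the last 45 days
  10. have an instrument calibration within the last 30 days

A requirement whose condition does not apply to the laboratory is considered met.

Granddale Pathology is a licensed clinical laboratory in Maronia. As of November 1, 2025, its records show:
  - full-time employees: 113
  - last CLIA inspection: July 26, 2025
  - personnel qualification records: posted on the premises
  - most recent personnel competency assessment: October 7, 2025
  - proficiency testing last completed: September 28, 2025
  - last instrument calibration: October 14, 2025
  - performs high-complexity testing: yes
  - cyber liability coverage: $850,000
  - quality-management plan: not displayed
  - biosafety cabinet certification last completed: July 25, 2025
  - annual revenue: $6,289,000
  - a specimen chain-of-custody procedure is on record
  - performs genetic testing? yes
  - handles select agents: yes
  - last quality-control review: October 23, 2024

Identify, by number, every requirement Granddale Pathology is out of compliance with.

1, 2, 4, 5, 6, 8

1. condition 'performs genetic testing' holds; quality-control review 374 days ago vs limit 365 → not met
2. proficiency testing 34 days ago vs limit 30 → not met
3. condition 'handles select agents' holds; personnel qualification records present → met
4. biosafety cabinet certification 99 days ago vs limit 90 → not met
5. quality-management plan absent → not met
6. cyber liability coverage $850,000 < $950,000 → not met
7. specimen chain-of-custody procedure present → met
8. CLIA inspection 98 days ago vs limit 90 → not met
9. condition 'performs high-complexity testing' holds; personnel competency assessment 25 days ago vs limit 45 → met
10. instrument calibration 18 days ago vs limit 30 → met
Not met: 1, 2, 4, 5, 6, 8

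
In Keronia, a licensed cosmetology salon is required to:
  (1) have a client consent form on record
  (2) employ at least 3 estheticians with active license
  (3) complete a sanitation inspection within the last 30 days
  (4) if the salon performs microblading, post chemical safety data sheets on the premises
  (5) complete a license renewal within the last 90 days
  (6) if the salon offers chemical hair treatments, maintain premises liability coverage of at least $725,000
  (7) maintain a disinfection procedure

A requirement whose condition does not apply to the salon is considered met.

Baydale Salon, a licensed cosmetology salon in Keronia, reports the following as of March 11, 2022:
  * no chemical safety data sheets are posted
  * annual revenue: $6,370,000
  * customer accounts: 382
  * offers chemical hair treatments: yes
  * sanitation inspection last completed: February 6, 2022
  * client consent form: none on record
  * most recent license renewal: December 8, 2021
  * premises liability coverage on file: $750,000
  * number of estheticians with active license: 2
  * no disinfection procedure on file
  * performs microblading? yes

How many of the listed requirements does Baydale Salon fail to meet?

1. client consent form absent → not met
2. estheticians with active license 2 < 3 → not met
3. sanitation inspection 33 days ago vs limit 30 → not met
4. condition 'performs microblading' holds; chemical safety data sheets absent → not met
5. license renewal 93 days ago vs limit 90 → not met
6. condition 'offers chemical hair treatments' holds; premises liability coverage $750,000 ≥ $725,000 → met
7. disinfection procedure absent → not met
Not met: 6 of 7

6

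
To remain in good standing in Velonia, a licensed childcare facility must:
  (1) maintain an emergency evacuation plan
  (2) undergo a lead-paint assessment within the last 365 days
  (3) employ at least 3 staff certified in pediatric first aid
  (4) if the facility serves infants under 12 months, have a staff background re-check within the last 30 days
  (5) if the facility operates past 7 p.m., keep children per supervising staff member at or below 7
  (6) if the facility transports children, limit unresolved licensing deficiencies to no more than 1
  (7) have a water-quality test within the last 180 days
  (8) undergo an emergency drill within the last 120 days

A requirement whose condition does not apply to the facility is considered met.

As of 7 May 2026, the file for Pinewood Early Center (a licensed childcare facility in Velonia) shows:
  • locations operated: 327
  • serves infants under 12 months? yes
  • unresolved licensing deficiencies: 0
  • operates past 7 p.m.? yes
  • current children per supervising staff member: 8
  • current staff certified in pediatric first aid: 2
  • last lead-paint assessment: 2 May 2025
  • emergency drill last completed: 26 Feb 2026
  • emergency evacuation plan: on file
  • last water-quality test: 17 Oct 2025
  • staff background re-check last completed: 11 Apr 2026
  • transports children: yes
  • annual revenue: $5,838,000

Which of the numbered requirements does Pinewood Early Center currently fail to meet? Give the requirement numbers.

2, 3, 5, 7

1. emergency evacuation plan present → met
2. lead-paint assessment 370 days ago vs limit 365 → not met
3. staff certified in pediatric first aid 2 < 3 → not met
4. condition 'serves infants under 12 months' holds; staff background re-check 26 days ago vs limit 30 → met
5. condition 'operates past 7 p.m.' holds; children per supervising staff member 8 > 7 → not met
6. condition 'transports children' holds; unresolved licensing deficiencies 0 ≤ 1 → met
7. water-quality test 202 days ago vs limit 180 → not met
8. emergency drill 70 days ago vs limit 120 → met
Not met: 2, 3, 5, 7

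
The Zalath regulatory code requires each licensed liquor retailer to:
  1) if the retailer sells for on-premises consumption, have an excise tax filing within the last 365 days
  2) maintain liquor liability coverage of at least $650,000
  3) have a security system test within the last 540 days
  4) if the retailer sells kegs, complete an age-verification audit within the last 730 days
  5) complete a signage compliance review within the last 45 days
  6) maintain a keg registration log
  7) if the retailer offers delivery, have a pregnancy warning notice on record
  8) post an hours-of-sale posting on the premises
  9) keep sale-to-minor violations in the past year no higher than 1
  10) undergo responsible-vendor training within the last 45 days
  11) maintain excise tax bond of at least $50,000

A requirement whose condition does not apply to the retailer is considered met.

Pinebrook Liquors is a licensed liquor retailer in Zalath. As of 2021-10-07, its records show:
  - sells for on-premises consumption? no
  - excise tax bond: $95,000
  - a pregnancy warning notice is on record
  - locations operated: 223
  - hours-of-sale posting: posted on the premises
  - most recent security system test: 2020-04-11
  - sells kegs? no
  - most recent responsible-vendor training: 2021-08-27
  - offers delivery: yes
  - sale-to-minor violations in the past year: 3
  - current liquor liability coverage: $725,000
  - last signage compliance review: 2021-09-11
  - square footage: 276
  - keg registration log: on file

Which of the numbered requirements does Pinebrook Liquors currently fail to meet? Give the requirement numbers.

1. condition 'sells for on-premises consumption' does not hold → requirement n/a → met
2. liquor liability coverage $725,000 ≥ $650,000 → met
3. security system test 544 days ago vs limit 540 → not met
4. condition 'sells kegs' does not hold → requirement n/a → met
5. signage compliance review 26 days ago vs limit 45 → met
6. keg registration log present → met
7. condition 'offers delivery' holds; pregnancy warning notice present → met
8. hours-of-sale posting present → met
9. sale-to-minor violations in the past year 3 > 1 → not met
10. responsible-vendor training 41 days ago vs limit 45 → met
11. excise tax bond $95,000 ≥ $50,000 → met
Not met: 3, 9

3, 9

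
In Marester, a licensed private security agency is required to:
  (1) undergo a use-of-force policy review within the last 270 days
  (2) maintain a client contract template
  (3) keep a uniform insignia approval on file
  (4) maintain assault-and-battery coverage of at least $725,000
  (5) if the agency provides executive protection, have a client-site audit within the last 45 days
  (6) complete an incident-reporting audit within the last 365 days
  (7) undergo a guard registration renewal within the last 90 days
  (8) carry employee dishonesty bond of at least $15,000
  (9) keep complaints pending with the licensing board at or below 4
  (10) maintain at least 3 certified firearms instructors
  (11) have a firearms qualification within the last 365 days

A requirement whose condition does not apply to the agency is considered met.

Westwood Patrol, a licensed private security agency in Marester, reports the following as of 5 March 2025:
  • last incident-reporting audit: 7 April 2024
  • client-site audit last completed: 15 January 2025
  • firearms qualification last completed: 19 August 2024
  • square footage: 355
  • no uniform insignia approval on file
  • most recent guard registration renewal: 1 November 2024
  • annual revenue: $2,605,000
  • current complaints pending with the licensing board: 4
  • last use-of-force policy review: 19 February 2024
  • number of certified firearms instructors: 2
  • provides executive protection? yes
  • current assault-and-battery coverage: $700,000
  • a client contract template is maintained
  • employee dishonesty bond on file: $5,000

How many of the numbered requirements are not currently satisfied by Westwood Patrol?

1. use-of-force policy review 380 days ago vs limit 270 → not met
2. client contract template present → met
3. uniform insignia approval absent → not met
4. assault-and-battery coverage $700,000 < $725,000 → not met
5. condition 'provides executive protection' holds; client-site audit 49 days ago vs limit 45 → not met
6. incident-reporting audit 332 days ago vs limit 365 → met
7. guard registration renewal 124 days ago vs limit 90 → not met
8. employee dishonesty bond $5,000 < $15,000 → not met
9. complaints pending with the licensing board 4 ≤ 4 → met
10. certified firearms instructors 2 < 3 → not met
11. firearms qualification 198 days ago vs limit 365 → met
Not met: 7 of 11

7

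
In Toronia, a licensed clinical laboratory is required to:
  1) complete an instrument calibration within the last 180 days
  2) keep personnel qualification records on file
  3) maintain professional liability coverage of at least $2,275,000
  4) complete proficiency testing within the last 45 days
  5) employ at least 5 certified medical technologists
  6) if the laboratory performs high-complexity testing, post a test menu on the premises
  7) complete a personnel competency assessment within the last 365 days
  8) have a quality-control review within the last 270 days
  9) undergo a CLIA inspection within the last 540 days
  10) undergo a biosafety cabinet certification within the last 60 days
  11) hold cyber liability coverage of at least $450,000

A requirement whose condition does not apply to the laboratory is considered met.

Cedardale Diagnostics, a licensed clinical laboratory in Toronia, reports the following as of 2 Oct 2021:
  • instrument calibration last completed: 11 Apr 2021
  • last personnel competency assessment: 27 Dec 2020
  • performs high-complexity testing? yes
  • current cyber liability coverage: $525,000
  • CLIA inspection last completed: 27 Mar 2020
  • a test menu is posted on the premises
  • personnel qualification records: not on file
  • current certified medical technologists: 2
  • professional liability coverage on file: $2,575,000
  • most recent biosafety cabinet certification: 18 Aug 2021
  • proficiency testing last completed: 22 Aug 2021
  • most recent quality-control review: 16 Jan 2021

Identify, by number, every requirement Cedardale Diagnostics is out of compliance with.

1. instrument calibration 174 days ago vs limit 180 → met
2. personnel qualification records absent → not met
3. professional liability coverage $2,575,000 ≥ $2,275,000 → met
4. proficiency testing 41 days ago vs limit 45 → met
5. certified medical technologists 2 < 5 → not met
6. condition 'performs high-complexity testing' holds; test menu present → met
7. personnel competency assessment 279 days ago vs limit 365 → met
8. quality-control review 259 days ago vs limit 270 → met
9. CLIA inspection 554 days ago vs limit 540 → not met
10. biosafety cabinet certification 45 days ago vs limit 60 → met
11. cyber liability coverage $525,000 ≥ $450,000 → met
Not met: 2, 5, 9

2, 5, 9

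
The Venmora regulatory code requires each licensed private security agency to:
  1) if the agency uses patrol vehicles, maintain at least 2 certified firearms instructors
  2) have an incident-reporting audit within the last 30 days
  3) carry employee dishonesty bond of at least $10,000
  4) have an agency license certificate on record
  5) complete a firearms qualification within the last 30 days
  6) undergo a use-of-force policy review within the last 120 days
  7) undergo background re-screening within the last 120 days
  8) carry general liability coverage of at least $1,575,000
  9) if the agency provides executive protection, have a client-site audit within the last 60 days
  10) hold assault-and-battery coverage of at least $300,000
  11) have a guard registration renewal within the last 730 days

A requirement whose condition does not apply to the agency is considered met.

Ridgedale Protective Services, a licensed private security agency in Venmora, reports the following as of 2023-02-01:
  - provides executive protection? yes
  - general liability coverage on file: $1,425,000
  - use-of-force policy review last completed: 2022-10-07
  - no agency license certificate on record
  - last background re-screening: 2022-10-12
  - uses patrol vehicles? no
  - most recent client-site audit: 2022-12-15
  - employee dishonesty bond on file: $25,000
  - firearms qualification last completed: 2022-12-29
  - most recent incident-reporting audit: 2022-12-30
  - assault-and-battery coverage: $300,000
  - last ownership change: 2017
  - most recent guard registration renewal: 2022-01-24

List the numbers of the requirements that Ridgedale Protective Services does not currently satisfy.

1. condition 'uses patrol vehicles' does not hold → requirement n/a → met
2. incident-reporting audit 33 days ago vs limit 30 → not met
3. employee dishonesty bond $25,000 ≥ $10,000 → met
4. agency license certificate absent → not met
5. firearms qualification 34 days ago vs limit 30 → not met
6. use-of-force policy review 117 days ago vs limit 120 → met
7. background re-screening 112 days ago vs limit 120 → met
8. general liability coverage $1,425,000 < $1,575,000 → not met
9. condition 'provides executive protection' holds; client-site audit 48 days ago vs limit 60 → met
10. assault-and-battery coverage $300,000 ≥ $300,000 → met
11. guard registration renewal 373 days ago vs limit 730 → met
Not met: 2, 4, 5, 8

2, 4, 5, 8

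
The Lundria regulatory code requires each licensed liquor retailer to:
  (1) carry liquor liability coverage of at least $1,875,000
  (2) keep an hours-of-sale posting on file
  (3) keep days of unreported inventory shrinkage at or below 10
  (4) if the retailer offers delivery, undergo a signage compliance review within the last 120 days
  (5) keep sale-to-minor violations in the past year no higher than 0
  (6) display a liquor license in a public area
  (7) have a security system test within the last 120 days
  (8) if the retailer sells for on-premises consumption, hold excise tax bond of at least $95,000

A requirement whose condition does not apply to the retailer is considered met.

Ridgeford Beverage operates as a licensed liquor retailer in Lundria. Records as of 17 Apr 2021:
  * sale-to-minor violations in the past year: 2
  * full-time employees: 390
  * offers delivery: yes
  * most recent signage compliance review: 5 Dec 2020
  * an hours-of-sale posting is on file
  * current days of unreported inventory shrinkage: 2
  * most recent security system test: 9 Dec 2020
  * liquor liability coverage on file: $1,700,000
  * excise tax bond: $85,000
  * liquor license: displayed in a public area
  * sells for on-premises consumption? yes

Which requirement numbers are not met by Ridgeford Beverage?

1. liquor liability coverage $1,700,000 < $1,875,000 → not met
2. hours-of-sale posting present → met
3. days of unreported inventory shrinkage 2 ≤ 10 → met
4. condition 'offers delivery' holds; signage compliance review 133 days ago vs limit 120 → not met
5. sale-to-minor violations in the past year 2 > 0 → not met
6. liquor license present → met
7. security system test 129 days ago vs limit 120 → not met
8. condition 'sells for on-premises consumption' holds; excise tax bond $85,000 < $95,000 → not met
Not met: 1, 4, 5, 7, 8

1, 4, 5, 7, 8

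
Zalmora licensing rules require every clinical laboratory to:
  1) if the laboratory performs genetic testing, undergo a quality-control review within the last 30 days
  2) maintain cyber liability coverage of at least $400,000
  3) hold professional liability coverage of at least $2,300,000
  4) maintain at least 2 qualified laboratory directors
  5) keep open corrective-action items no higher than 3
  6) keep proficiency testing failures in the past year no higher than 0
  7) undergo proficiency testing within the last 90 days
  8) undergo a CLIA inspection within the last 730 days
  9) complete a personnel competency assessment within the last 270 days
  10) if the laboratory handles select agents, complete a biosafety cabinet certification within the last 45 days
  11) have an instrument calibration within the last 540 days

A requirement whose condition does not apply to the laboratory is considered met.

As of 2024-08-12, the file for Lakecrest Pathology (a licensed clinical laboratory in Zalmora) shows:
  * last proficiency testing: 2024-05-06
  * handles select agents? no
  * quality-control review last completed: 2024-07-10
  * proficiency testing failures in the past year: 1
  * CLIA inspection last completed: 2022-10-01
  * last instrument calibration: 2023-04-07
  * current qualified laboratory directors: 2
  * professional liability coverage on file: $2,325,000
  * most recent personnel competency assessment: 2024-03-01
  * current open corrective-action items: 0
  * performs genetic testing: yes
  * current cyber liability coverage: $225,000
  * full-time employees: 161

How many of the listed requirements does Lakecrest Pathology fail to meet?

4

1. condition 'performs genetic testing' holds; quality-control review 33 days ago vs limit 30 → not met
2. cyber liability coverage $225,000 < $400,000 → not met
3. professional liability coverage $2,325,000 ≥ $2,300,000 → met
4. qualified laboratory directors 2 ≥ 2 → met
5. open corrective-action items 0 ≤ 3 → met
6. proficiency testing failures in the past year 1 > 0 → not met
7. proficiency testing 98 days ago vs limit 90 → not met
8. CLIA inspection 681 days ago vs limit 730 → met
9. personnel competency assessment 164 days ago vs limit 270 → met
10. condition 'handles select agents' does not hold → requirement n/a → met
11. instrument calibration 493 days ago vs limit 540 → met
Not met: 4 of 11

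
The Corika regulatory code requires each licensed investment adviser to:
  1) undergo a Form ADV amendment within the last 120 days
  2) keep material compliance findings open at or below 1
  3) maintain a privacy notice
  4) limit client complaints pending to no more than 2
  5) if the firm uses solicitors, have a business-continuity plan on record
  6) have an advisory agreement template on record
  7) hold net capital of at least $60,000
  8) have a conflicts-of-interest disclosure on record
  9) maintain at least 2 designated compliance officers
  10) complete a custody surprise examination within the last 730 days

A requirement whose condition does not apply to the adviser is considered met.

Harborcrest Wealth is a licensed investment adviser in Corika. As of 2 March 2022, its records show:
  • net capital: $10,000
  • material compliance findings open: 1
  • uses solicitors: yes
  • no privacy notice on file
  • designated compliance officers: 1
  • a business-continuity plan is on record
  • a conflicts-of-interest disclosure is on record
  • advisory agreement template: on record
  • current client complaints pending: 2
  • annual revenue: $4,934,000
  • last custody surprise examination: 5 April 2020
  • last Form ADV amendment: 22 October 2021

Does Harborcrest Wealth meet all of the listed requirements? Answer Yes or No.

No

1. Form ADV amendment 131 days ago vs limit 120 → not met
2. material compliance findings open 1 ≤ 1 → met
3. privacy notice absent → not met
4. client complaints pending 2 ≤ 2 → met
5. condition 'uses solicitors' holds; business-continuity plan present → met
6. advisory agreement template present → met
7. net capital $10,000 < $60,000 → not met
8. conflicts-of-interest disclosure present → met
9. designated compliance officers 1 < 2 → not met
10. custody surprise examination 696 days ago vs limit 730 → met
Not met: 1, 3, 7, 9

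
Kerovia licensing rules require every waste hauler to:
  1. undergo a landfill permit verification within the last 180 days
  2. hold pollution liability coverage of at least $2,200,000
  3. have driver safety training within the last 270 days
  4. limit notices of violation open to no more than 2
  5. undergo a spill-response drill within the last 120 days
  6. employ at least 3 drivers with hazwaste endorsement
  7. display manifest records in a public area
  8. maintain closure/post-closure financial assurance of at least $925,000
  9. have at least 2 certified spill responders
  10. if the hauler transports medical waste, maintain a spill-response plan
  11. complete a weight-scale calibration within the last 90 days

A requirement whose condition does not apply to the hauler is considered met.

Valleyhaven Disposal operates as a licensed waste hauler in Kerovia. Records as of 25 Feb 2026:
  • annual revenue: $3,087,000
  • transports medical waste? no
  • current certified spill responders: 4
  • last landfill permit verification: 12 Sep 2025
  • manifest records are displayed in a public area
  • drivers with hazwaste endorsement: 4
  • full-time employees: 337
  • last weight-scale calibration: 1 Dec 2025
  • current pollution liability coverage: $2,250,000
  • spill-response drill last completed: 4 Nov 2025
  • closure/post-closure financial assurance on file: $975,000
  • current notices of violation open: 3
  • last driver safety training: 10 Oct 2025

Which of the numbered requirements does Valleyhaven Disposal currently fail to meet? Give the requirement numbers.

4

1. landfill permit verification 166 days ago vs limit 180 → met
2. pollution liability coverage $2,250,000 ≥ $2,200,000 → met
3. driver safety training 138 days ago vs limit 270 → met
4. notices of violation open 3 > 2 → not met
5. spill-response drill 113 days ago vs limit 120 → met
6. drivers with hazwaste endorsement 4 ≥ 3 → met
7. manifest records present → met
8. closure/post-closure financial assurance $975,000 ≥ $925,000 → met
9. certified spill responders 4 ≥ 2 → met
10. condition 'transports medical waste' does not hold → requirement n/a → met
11. weight-scale calibration 86 days ago vs limit 90 → met
Not met: 4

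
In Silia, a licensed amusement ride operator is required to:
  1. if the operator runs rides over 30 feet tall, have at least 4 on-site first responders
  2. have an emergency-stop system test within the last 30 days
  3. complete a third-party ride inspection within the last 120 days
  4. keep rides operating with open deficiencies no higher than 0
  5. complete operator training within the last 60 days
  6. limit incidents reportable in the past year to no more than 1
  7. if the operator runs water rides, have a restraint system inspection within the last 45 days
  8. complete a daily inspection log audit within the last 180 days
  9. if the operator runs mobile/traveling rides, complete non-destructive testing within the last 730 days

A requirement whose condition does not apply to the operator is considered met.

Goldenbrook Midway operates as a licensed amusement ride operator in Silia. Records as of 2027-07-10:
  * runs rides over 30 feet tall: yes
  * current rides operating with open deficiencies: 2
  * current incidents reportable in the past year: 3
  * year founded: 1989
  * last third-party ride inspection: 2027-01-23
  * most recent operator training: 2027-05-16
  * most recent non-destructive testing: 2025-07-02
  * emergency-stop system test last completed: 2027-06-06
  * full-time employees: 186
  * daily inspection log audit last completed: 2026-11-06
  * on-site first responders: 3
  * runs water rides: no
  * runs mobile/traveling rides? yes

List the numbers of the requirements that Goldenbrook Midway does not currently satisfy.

1, 2, 3, 4, 6, 8, 9

1. condition 'runs rides over 30 feet tall' holds; on-site first responders 3 < 4 → not met
2. emergency-stop system test 34 days ago vs limit 30 → not met
3. third-party ride inspection 168 days ago vs limit 120 → not met
4. rides operating with open deficiencies 2 > 0 → not met
5. operator training 55 days ago vs limit 60 → met
6. incidents reportable in the past year 3 > 1 → not met
7. condition 'runs water rides' does not hold → requirement n/a → met
8. daily inspection log audit 246 days ago vs limit 180 → not met
9. condition 'runs mobile/traveling rides' holds; non-destructive testing 738 days ago vs limit 730 → not met
Not met: 1, 2, 3, 4, 6, 8, 9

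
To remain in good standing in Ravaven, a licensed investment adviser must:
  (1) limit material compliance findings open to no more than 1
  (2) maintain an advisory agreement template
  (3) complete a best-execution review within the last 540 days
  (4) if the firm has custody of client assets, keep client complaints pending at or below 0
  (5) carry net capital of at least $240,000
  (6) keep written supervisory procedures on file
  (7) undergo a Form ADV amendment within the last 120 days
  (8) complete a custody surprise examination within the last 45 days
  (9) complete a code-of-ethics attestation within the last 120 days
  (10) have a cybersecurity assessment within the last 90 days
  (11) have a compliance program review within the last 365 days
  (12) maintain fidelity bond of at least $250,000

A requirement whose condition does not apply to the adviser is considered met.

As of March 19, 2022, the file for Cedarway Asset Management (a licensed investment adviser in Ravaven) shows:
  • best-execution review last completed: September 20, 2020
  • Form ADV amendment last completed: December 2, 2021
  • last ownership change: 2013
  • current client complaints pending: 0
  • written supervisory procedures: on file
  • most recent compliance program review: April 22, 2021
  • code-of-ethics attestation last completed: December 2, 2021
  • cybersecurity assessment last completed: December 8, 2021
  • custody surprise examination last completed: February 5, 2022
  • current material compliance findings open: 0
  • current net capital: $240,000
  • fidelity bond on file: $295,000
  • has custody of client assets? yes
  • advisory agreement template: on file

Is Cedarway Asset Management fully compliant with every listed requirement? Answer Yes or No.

No

1. material compliance findings open 0 ≤ 1 → met
2. advisory agreement template present → met
3. best-execution review 545 days ago vs limit 540 → not met
4. condition 'has custody of client assets' holds; client complaints pending 0 ≤ 0 → met
5. net capital $240,000 ≥ $240,000 → met
6. written supervisory procedures present → met
7. Form ADV amendment 107 days ago vs limit 120 → met
8. custody surprise examination 42 days ago vs limit 45 → met
9. code-of-ethics attestation 107 days ago vs limit 120 → met
10. cybersecurity assessment 101 days ago vs limit 90 → not met
11. compliance program review 331 days ago vs limit 365 → met
12. fidelity bond $295,000 ≥ $250,000 → met
Not met: 3, 10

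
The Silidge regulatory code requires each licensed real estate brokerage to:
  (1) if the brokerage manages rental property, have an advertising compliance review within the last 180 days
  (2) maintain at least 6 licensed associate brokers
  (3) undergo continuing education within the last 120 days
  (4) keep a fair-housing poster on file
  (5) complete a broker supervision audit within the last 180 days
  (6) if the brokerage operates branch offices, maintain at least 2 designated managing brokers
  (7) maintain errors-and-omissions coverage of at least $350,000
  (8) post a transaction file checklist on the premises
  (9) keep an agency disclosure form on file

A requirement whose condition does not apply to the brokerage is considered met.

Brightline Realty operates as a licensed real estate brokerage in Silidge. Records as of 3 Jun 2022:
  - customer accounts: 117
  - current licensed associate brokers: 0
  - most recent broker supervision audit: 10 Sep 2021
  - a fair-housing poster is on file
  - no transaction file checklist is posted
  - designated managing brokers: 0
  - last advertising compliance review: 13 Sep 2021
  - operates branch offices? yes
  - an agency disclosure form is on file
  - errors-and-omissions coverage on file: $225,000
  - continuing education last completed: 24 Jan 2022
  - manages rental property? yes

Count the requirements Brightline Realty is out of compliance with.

1. condition 'manages rental property' holds; advertising compliance review 263 days ago vs limit 180 → not met
2. licensed associate brokers 0 < 6 → not met
3. continuing education 130 days ago vs limit 120 → not met
4. fair-housing poster present → met
5. broker supervision audit 266 days ago vs limit 180 → not met
6. condition 'operates branch offices' holds; designated managing brokers 0 < 2 → not met
7. errors-and-omissions coverage $225,000 < $350,000 → not met
8. transaction file checklist absent → not met
9. agency disclosure form present → met
Not met: 7 of 9

7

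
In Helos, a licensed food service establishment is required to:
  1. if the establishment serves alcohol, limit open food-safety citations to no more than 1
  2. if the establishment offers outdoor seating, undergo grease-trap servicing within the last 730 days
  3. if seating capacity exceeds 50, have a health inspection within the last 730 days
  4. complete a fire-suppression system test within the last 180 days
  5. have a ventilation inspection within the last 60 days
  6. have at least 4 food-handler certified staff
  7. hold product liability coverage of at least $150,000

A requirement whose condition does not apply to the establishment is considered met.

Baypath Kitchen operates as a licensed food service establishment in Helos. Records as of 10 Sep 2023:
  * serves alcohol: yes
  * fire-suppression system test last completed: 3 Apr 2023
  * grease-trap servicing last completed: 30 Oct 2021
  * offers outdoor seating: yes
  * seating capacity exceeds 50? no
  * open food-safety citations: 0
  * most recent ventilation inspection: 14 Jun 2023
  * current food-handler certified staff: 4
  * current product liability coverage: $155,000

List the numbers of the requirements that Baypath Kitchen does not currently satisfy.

1. condition 'serves alcohol' holds; open food-safety citations 0 ≤ 1 → met
2. condition 'offers outdoor seating' holds; grease-trap servicing 680 days ago vs limit 730 → met
3. condition 'seating capacity exceeds 50' does not hold → requirement n/a → met
4. fire-suppression system test 160 days ago vs limit 180 → met
5. ventilation inspection 88 days ago vs limit 60 → not met
6. food-handler certified staff 4 ≥ 4 → met
7. product liability coverage $155,000 ≥ $150,000 → met
Not met: 5

5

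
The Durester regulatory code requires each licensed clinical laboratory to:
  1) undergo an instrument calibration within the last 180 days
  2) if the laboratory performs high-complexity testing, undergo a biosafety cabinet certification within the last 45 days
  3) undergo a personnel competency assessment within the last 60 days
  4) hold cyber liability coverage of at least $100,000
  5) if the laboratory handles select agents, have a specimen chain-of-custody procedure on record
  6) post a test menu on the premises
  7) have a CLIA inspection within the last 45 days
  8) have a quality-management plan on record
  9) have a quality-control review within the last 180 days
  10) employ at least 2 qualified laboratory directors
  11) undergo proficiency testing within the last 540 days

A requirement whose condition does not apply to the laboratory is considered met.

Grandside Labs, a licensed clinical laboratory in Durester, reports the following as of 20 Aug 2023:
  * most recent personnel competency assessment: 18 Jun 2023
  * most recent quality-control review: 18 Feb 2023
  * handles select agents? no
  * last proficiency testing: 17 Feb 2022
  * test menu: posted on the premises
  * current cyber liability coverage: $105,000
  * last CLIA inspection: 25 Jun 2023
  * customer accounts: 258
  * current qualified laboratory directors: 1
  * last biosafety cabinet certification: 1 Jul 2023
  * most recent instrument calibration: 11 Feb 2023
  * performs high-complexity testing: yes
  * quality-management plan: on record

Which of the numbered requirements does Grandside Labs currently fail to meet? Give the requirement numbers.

1. instrument calibration 190 days ago vs limit 180 → not met
2. condition 'performs high-complexity testing' holds; biosafety cabinet certification 50 days ago vs limit 45 → not met
3. personnel competency assessment 63 days ago vs limit 60 → not met
4. cyber liability coverage $105,000 ≥ $100,000 → met
5. condition 'handles select agents' does not hold → requirement n/a → met
6. test menu present → met
7. CLIA inspection 56 days ago vs limit 45 → not met
8. quality-management plan present → met
9. quality-control review 183 days ago vs limit 180 → not met
10. qualified laboratory directors 1 < 2 → not met
11. proficiency testing 549 days ago vs limit 540 → not met
Not met: 1, 2, 3, 7, 9, 10, 11

1, 2, 3, 7, 9, 10, 11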